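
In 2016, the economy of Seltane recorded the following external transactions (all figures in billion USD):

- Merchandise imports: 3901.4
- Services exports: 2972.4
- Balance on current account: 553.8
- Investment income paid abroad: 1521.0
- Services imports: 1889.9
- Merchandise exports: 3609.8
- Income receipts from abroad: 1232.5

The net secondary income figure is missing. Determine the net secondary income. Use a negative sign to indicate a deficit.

51.4

Current account = goods balance + services balance + net primary income + net secondary income
Sum of the known components = 502.4
Net secondary income = CA - (known components) = 553.8 - 502.4 = 51.4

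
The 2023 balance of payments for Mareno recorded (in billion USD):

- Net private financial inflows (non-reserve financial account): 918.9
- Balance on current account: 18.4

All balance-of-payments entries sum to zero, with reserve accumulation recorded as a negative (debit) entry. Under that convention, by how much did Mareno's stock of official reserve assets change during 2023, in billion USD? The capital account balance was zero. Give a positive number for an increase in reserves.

937.3

Official reserve transactions balance = -(18.4 + 918.9) = -937.3
An accumulation of reserves is recorded as a debit (negative entry), so the change in the stock of reserves is the negative of that balance.
Change in official reserves = -(-937.3) = 937.3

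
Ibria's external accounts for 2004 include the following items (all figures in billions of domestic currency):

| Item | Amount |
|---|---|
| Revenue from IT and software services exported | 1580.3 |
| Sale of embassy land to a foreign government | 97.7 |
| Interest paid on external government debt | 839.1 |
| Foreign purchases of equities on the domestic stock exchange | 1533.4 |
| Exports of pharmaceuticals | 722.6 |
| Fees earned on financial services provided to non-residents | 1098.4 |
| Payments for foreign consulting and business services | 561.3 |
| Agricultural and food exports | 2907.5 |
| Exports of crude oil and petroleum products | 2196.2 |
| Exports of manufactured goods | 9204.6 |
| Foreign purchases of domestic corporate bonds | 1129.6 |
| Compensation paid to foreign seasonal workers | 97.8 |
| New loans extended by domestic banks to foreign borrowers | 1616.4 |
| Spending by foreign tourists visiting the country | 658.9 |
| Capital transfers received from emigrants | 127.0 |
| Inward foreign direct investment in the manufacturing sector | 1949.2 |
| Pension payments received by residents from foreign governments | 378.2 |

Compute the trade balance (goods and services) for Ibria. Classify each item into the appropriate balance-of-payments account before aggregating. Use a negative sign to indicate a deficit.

17807.2

Goods: 722.6 + 2196.2 + 2907.5 + 9204.6 = 15030.9
Services: -561.3 + 658.9 + 1098.4 + 1580.3 = 2776.3
Trade balance = 15030.9 + 2776.3 = 17807.2
(Excluded from the trade balance — capital account: sale of embassy land to a foreign government 97.7, capital transfers received from emigrants 127.0; primary income: interest paid on external government debt 839.1, compensation paid to foreign seasonal workers 97.8; financial account: foreign purchases of equities on the domestic stock exchange 1533.4, foreign purchases of domestic corporate bonds 1129.6, new loans extended by domestic banks to foreign borrowers 1616.4, inward foreign direct investment in the manufacturing sector 1949.2; secondary income: pension payments received by residents from foreign governments 378.2.)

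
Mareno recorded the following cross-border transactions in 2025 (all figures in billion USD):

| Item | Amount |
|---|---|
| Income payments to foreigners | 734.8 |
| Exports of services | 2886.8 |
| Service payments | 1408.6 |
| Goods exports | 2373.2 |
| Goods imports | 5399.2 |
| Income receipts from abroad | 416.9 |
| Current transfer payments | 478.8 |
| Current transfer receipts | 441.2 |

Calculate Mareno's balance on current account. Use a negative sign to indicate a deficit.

Goods balance = 2373.2 - 5399.2 = -3026.0
Services balance = 2886.8 - 1408.6 = 1478.2
Trade balance (goods + services) = -3026.0 + 1478.2 = -1547.8
Net primary income = 416.9 - 734.8 = -317.9
Net secondary income = 441.2 - 478.8 = -37.6
Current account = -1547.8 + (-317.9) + (-37.6) = -1903.3

-1903.3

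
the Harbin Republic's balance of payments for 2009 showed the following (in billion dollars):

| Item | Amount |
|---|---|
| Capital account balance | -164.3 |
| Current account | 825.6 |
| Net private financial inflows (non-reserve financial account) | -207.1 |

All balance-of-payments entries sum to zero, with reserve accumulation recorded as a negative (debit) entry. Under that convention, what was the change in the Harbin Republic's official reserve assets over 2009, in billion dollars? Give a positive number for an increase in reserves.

454.2

Official reserve transactions balance = -(825.6 + (-164.3) + (-207.1)) = -454.2
An accumulation of reserves is recorded as a debit (negative entry), so the change in the stock of reserves is the negative of that balance.
Change in official reserves = -(-454.2) = 454.2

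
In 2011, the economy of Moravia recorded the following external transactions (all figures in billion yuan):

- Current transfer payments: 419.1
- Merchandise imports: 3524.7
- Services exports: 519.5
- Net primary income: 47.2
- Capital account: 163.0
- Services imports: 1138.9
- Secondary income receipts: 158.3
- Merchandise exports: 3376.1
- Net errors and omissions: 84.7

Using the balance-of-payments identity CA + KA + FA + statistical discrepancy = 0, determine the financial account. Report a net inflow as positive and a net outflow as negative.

Goods balance = 3376.1 - 3524.7 = -148.6
Services balance = 519.5 - 1138.9 = -619.4
Trade balance (goods + services) = -148.6 + (-619.4) = -768.0
Net primary income = 47.2
Net secondary income = 158.3 - 419.1 = -260.8
Current account = -768.0 + 47.2 + (-260.8) = -981.6
Financial account = -(-981.6 + 163.0 + 84.7) = 733.9

733.9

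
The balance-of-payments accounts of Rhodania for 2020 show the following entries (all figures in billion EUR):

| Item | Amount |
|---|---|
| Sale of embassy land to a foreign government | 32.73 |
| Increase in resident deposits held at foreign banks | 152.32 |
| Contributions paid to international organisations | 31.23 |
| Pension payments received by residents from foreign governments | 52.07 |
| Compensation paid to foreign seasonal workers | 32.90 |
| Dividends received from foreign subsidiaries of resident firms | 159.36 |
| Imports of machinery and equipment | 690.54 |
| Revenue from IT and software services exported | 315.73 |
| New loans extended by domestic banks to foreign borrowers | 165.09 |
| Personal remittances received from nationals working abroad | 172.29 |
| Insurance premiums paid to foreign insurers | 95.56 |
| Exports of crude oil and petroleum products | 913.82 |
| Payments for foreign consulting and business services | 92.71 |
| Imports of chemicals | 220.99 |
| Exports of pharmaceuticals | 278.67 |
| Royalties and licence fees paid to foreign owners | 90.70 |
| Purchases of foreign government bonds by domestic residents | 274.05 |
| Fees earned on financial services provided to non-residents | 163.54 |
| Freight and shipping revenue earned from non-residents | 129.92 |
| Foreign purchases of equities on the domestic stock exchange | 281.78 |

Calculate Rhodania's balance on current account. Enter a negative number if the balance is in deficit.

930.77

Goods: -220.99 - 690.54 + 913.82 + 278.67 = 280.96
Services: 129.92 - 90.70 - 92.71 + 315.73 + 163.54 - 95.56 = 330.22
Primary income: 159.36 - 32.90 = 126.46
Secondary income: 52.07 - 31.23 + 172.29 = 193.13
Current account = 280.96 + 330.22 + 126.46 + 193.13 = 930.77
(Excluded from the current account — capital account: sale of embassy land to a foreign government 32.73; financial account: increase in resident deposits held at foreign banks 152.32, new loans extended by domestic banks to foreign borrowers 165.09, purchases of foreign government bonds by domestic residents 274.05, foreign purchases of equities on the domestic stock exchange 281.78.)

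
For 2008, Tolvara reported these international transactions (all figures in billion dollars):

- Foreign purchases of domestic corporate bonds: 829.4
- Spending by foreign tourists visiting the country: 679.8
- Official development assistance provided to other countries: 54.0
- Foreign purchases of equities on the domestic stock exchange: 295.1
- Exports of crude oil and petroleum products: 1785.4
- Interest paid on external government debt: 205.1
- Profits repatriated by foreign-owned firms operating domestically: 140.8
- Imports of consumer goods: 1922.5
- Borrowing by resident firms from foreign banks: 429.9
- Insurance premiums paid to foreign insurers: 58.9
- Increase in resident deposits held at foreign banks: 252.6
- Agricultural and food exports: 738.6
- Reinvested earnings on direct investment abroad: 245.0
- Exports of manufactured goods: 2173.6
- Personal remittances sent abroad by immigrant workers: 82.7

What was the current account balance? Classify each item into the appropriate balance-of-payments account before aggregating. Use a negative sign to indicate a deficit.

3158.4

Goods: 2173.6 - 1922.5 + 738.6 + 1785.4 = 2775.1
Services: 679.8 - 58.9 = 620.9
Primary income: -140.8 - 205.1 + 245.0 = -100.9
Secondary income: -82.7 - 54.0 = -136.7
Current account = 2775.1 + 620.9 + (-100.9) + (-136.7) = 3158.4
(Excluded from the current account — financial account: foreign purchases of domestic corporate bonds 829.4, foreign purchases of equities on the domestic stock exchange 295.1, borrowing by resident firms from foreign banks 429.9, increase in resident deposits held at foreign banks 252.6.)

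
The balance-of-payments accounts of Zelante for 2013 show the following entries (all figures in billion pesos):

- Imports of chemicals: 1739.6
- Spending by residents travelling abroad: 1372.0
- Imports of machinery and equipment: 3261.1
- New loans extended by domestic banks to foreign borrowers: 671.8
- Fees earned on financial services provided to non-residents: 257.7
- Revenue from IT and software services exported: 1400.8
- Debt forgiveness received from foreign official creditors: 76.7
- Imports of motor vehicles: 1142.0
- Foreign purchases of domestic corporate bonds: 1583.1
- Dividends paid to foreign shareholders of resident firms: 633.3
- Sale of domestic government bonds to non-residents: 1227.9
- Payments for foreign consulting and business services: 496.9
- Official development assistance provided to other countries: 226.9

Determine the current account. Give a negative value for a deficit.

Goods: -1739.6 - 3261.1 - 1142.0 = -6142.7
Services: 1400.8 - 496.9 - 1372.0 + 257.7 = -210.4
Primary income: -633.3
Secondary income: -226.9
Current account = (-6142.7) + (-210.4) + (-633.3) + (-226.9) = -7213.3
(Excluded from the current account — financial account: new loans extended by domestic banks to foreign borrowers 671.8, foreign purchases of domestic corporate bonds 1583.1, sale of domestic government bonds to non-residents 1227.9; capital account: debt forgiveness received from foreign official creditors 76.7.)

-7213.3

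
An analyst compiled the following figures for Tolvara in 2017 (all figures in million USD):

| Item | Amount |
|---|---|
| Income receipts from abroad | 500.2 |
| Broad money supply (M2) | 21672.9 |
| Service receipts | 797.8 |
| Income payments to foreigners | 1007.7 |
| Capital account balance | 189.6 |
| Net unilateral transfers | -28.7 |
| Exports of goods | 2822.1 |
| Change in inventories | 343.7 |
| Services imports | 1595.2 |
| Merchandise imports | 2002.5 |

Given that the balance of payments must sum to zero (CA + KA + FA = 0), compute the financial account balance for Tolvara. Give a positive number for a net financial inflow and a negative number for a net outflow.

Goods balance = 2822.1 - 2002.5 = 819.6
Services balance = 797.8 - 1595.2 = -797.4
Trade balance (goods + services) = 819.6 + (-797.4) = 22.2
Net primary income = 500.2 - 1007.7 = -507.5
Net secondary income = -28.7
Current account = 22.2 + (-507.5) + (-28.7) = -514.0
Financial account = -(-514.0 + 189.6) = 324.4

324.4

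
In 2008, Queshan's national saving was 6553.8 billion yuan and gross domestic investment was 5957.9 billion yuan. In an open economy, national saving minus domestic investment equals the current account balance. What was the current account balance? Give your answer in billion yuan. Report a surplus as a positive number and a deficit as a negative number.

CA = S - I = 6553.8 - 5957.9 = 595.9

595.9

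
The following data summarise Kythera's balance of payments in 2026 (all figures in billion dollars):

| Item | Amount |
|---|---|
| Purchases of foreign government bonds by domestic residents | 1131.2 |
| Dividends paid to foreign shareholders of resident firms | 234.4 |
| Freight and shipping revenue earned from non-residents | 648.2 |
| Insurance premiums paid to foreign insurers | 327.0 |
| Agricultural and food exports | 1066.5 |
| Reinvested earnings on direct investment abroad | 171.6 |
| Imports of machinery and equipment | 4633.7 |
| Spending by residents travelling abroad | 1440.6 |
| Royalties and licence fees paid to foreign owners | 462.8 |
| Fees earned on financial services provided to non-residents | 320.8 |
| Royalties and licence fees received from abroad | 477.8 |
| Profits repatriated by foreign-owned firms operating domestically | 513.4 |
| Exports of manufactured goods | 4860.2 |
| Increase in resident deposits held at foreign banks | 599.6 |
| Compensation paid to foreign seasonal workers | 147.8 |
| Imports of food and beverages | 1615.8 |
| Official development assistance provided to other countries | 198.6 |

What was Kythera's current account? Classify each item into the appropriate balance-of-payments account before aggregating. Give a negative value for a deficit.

-2029.0

Goods: -4633.7 + 1066.5 - 1615.8 + 4860.2 = -322.8
Services: -327.0 + 320.8 + 648.2 - 1440.6 - 462.8 + 477.8 = -783.6
Primary income: 171.6 - 513.4 - 234.4 - 147.8 = -724.0
Secondary income: -198.6
Current account = (-322.8) + (-783.6) + (-724.0) + (-198.6) = -2029.0
(Excluded from the current account — financial account: purchases of foreign government bonds by domestic residents 1131.2, increase in resident deposits held at foreign banks 599.6.)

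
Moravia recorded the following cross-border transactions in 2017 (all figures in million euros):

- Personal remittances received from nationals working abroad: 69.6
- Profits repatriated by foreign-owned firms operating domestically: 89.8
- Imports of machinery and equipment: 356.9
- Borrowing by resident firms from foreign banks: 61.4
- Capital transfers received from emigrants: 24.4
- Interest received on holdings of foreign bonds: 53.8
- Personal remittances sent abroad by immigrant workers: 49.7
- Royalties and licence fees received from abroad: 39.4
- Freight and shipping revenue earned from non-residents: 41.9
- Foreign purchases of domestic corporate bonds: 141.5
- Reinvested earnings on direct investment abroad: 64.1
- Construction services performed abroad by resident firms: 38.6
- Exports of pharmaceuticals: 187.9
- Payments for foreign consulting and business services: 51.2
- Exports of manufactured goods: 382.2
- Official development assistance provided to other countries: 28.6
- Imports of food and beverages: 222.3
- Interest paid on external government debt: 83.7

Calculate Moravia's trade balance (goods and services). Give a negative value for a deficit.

59.6

Goods: 187.9 - 356.9 + 382.2 - 222.3 = -9.1
Services: 39.4 + 38.6 + 41.9 - 51.2 = 68.7
Trade balance = -9.1 + 68.7 = 59.6
(Excluded from the trade balance — secondary income: personal remittances received from nationals working abroad 69.6, personal remittances sent abroad by immigrant workers 49.7, official development assistance provided to other countries 28.6; primary income: profits repatriated by foreign-owned firms operating domestically 89.8, interest received on holdings of foreign bonds 53.8, reinvested earnings on direct investment abroad 64.1, interest paid on external government debt 83.7; financial account: borrowing by resident firms from foreign banks 61.4, foreign purchases of domestic corporate bonds 141.5; capital account: capital transfers received from emigrants 24.4.)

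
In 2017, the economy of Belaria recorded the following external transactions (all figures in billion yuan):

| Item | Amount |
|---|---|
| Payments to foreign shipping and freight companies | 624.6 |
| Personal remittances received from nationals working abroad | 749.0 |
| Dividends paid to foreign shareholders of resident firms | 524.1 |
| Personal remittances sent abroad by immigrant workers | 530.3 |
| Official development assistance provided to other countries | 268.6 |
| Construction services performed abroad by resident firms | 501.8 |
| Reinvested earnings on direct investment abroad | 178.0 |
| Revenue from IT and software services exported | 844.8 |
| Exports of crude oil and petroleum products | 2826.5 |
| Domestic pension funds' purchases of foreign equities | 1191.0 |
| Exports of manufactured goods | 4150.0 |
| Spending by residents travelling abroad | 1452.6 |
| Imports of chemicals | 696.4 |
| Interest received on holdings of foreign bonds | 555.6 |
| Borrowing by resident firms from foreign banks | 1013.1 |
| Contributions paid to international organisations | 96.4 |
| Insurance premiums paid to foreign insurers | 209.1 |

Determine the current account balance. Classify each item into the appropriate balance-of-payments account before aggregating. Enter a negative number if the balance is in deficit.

5403.6

Goods: 4150.0 + 2826.5 - 696.4 = 6280.1
Services: -1452.6 + 844.8 + 501.8 - 624.6 - 209.1 = -939.7
Primary income: 555.6 + 178.0 - 524.1 = 209.5
Secondary income: -530.3 - 268.6 - 96.4 + 749.0 = -146.3
Current account = 6280.1 + (-939.7) + 209.5 + (-146.3) = 5403.6
(Excluded from the current account — financial account: domestic pension funds' purchases of foreign equities 1191.0, borrowing by resident firms from foreign banks 1013.1.)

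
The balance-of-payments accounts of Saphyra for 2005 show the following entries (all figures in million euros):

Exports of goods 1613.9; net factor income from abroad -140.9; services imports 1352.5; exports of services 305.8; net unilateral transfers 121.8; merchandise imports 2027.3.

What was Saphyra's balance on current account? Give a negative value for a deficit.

-1479.2

Goods balance = 1613.9 - 2027.3 = -413.4
Services balance = 305.8 - 1352.5 = -1046.7
Trade balance (goods + services) = -413.4 + (-1046.7) = -1460.1
Net primary income = -140.9
Net secondary income = 121.8
Current account = -1460.1 + (-140.9) + 121.8 = -1479.2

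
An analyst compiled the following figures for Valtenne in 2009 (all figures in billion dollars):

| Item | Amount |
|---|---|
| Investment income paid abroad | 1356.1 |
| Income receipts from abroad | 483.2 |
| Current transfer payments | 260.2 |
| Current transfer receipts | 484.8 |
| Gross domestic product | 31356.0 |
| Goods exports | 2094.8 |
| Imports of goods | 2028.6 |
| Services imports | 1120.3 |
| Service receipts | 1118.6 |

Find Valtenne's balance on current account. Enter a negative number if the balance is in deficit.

-583.8

Goods balance = 2094.8 - 2028.6 = 66.2
Services balance = 1118.6 - 1120.3 = -1.7
Trade balance (goods + services) = 66.2 + (-1.7) = 64.5
Net primary income = 483.2 - 1356.1 = -872.9
Net secondary income = 484.8 - 260.2 = 224.6
Current account = 64.5 + (-872.9) + 224.6 = -583.8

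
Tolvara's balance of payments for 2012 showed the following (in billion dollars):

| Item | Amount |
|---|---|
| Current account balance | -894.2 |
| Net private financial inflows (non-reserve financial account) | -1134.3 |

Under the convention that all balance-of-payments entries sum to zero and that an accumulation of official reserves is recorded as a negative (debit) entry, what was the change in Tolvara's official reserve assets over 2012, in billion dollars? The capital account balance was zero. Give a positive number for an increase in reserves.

Official reserve transactions balance = -((-894.2) + (-1134.3)) = 2028.5
An accumulation of reserves is recorded as a debit (negative entry), so the change in the stock of reserves is the negative of that balance.
Change in official reserves = -(2028.5) = -2028.5

-2028.5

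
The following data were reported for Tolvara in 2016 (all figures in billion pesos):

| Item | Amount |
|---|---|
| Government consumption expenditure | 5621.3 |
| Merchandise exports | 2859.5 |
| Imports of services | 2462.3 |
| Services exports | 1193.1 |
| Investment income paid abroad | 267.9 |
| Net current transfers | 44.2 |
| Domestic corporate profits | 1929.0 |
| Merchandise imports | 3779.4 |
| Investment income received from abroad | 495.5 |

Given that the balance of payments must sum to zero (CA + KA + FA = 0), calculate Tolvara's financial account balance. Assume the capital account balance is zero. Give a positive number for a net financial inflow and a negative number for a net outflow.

Goods balance = 2859.5 - 3779.4 = -919.9
Services balance = 1193.1 - 2462.3 = -1269.2
Trade balance (goods + services) = -919.9 + (-1269.2) = -2189.1
Net primary income = 495.5 - 267.9 = 227.6
Net secondary income = 44.2
Current account = -2189.1 + 227.6 + 44.2 = -1917.3
Financial account = -(-1917.3) = 1917.3

1917.3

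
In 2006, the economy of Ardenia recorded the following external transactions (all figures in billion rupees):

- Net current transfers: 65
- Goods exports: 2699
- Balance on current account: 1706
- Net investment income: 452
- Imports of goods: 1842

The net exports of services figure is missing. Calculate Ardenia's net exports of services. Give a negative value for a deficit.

332

Current account = goods balance + services balance + net primary income + net secondary income
Sum of the known components = 1374
Net exports of services = CA - (known components) = 1706 - 1374 = 332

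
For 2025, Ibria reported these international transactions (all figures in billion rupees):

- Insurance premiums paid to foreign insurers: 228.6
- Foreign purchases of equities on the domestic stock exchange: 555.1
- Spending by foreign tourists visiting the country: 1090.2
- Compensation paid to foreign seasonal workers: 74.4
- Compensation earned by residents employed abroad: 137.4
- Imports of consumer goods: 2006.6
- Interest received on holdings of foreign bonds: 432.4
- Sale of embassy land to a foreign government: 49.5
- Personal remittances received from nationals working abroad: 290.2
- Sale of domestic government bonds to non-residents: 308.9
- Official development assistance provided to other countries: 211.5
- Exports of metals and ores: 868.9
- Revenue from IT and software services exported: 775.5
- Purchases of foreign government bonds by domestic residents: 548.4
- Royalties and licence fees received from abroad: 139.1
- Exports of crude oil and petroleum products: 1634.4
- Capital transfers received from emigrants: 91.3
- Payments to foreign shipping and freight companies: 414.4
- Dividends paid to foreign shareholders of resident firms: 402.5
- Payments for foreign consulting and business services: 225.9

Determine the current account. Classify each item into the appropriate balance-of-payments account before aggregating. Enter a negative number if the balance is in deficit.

Goods: 1634.4 - 2006.6 + 868.9 = 496.7
Services: 139.1 + 775.5 - 225.9 - 414.4 - 228.6 + 1090.2 = 1135.9
Primary income: 432.4 - 402.5 + 137.4 - 74.4 = 92.9
Secondary income: 290.2 - 211.5 = 78.7
Current account = 496.7 + 1135.9 + 92.9 + 78.7 = 1804.2
(Excluded from the current account — financial account: foreign purchases of equities on the domestic stock exchange 555.1, sale of domestic government bonds to non-residents 308.9, purchases of foreign government bonds by domestic residents 548.4; capital account: sale of embassy land to a foreign government 49.5, capital transfers received from emigrants 91.3.)

1804.2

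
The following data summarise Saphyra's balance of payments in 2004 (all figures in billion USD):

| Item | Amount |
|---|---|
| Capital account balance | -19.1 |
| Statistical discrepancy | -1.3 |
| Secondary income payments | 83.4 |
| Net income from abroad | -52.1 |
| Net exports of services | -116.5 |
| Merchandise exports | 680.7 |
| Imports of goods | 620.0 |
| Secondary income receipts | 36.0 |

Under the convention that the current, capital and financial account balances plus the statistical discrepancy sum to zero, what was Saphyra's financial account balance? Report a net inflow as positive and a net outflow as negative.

Goods balance = 680.7 - 620.0 = 60.7
Services balance = -116.5
Trade balance (goods + services) = 60.7 + (-116.5) = -55.8
Net primary income = -52.1
Net secondary income = 36.0 - 83.4 = -47.4
Current account = -55.8 + (-52.1) + (-47.4) = -155.3
Financial account = -(-155.3 + (-19.1) + (-1.3)) = 175.7

175.7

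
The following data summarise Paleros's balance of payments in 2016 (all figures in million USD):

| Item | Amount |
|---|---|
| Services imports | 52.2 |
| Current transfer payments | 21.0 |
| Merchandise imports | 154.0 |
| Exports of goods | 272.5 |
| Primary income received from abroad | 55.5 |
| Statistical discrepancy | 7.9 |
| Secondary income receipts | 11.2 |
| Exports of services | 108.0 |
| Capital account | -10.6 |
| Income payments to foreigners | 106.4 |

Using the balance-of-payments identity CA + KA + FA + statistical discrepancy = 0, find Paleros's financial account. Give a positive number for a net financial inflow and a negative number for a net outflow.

-110.9

Goods balance = 272.5 - 154.0 = 118.5
Services balance = 108.0 - 52.2 = 55.8
Trade balance (goods + services) = 118.5 + 55.8 = 174.3
Net primary income = 55.5 - 106.4 = -50.9
Net secondary income = 11.2 - 21.0 = -9.8
Current account = 174.3 + (-50.9) + (-9.8) = 113.6
Financial account = -(113.6 + (-10.6) + 7.9) = -110.9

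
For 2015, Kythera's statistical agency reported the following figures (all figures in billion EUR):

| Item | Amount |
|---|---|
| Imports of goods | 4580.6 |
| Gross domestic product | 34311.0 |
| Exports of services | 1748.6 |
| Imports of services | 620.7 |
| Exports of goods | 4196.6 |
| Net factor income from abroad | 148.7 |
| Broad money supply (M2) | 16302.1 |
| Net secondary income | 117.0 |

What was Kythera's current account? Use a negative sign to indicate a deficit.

1009.6

Goods balance = 4196.6 - 4580.6 = -384.0
Services balance = 1748.6 - 620.7 = 1127.9
Trade balance (goods + services) = -384.0 + 1127.9 = 743.9
Net primary income = 148.7
Net secondary income = 117.0
Current account = 743.9 + 148.7 + 117.0 = 1009.6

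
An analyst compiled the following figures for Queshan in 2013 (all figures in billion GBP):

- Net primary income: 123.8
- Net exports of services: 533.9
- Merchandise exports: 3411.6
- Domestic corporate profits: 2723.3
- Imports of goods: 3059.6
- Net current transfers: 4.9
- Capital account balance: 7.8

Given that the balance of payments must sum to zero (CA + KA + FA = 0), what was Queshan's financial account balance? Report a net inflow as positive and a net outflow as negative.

Goods balance = 3411.6 - 3059.6 = 352.0
Services balance = 533.9
Trade balance (goods + services) = 352.0 + 533.9 = 885.9
Net primary income = 123.8
Net secondary income = 4.9
Current account = 885.9 + 123.8 + 4.9 = 1014.6
Financial account = -(1014.6 + 7.8) = -1022.4

-1022.4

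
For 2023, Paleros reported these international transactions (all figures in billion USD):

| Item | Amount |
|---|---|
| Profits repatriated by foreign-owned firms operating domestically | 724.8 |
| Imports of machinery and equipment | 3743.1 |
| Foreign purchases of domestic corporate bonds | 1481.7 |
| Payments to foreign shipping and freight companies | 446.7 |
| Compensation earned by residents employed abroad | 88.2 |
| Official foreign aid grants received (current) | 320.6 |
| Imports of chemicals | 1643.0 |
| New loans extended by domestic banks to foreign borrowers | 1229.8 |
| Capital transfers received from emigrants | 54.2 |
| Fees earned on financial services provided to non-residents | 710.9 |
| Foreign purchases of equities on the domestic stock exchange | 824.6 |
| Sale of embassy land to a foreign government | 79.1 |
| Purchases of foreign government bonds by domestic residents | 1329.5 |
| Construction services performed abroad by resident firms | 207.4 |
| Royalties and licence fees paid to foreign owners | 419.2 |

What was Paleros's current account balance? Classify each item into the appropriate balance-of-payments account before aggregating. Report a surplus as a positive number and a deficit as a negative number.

Goods: -1643.0 - 3743.1 = -5386.1
Services: 207.4 - 419.2 + 710.9 - 446.7 = 52.4
Primary income: -724.8 + 88.2 = -636.6
Secondary income: 320.6
Current account = (-5386.1) + 52.4 + (-636.6) + 320.6 = -5649.7
(Excluded from the current account — financial account: foreign purchases of domestic corporate bonds 1481.7, new loans extended by domestic banks to foreign borrowers 1229.8, foreign purchases of equities on the domestic stock exchange 824.6, purchases of foreign government bonds by domestic residents 1329.5; capital account: capital transfers received from emigrants 54.2, sale of embassy land to a foreign government 79.1.)

-5649.7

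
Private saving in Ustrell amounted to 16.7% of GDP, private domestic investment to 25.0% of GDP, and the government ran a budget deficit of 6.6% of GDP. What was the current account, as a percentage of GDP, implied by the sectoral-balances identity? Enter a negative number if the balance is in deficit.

-14.9

By the sectoral-balances identity, CA = (S_private - I) + (T - G).
Private balance = 16.7 - 25.0 = -8.3
Government balance (T - G) = -6.6
CA = -8.3 + (-6.6) = -14.9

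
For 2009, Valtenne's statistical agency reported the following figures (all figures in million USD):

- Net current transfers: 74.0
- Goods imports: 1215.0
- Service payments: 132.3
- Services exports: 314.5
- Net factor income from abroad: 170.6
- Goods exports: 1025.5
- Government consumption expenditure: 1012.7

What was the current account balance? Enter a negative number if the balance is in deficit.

237.3

Goods balance = 1025.5 - 1215.0 = -189.5
Services balance = 314.5 - 132.3 = 182.2
Trade balance (goods + services) = -189.5 + 182.2 = -7.3
Net primary income = 170.6
Net secondary income = 74.0
Current account = -7.3 + 170.6 + 74.0 = 237.3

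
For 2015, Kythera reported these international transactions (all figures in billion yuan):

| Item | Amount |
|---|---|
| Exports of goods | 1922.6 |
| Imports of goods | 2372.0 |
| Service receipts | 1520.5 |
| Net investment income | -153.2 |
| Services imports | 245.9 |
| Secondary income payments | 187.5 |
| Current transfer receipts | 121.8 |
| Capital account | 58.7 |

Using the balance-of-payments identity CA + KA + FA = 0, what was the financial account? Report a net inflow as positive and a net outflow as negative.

-665.0

Goods balance = 1922.6 - 2372.0 = -449.4
Services balance = 1520.5 - 245.9 = 1274.6
Trade balance (goods + services) = -449.4 + 1274.6 = 825.2
Net primary income = -153.2
Net secondary income = 121.8 - 187.5 = -65.7
Current account = 825.2 + (-153.2) + (-65.7) = 606.3
Financial account = -(606.3 + 58.7) = -665.0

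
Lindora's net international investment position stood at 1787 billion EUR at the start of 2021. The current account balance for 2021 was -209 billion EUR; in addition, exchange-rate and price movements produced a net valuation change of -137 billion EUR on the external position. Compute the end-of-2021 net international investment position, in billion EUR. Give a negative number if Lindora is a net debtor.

Change in NIIP = current account + net valuation change = -209 + (-137) = -346
End-of-year NIIP = 1787 + (-346) = 1441

1441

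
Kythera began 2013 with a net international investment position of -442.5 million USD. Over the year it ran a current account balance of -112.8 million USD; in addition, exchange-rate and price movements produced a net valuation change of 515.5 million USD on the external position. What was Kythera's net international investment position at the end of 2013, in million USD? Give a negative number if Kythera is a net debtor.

Change in NIIP = current account + net valuation change = -112.8 + 515.5 = 402.7
End-of-year NIIP = -442.5 + 402.7 = -39.8

-39.8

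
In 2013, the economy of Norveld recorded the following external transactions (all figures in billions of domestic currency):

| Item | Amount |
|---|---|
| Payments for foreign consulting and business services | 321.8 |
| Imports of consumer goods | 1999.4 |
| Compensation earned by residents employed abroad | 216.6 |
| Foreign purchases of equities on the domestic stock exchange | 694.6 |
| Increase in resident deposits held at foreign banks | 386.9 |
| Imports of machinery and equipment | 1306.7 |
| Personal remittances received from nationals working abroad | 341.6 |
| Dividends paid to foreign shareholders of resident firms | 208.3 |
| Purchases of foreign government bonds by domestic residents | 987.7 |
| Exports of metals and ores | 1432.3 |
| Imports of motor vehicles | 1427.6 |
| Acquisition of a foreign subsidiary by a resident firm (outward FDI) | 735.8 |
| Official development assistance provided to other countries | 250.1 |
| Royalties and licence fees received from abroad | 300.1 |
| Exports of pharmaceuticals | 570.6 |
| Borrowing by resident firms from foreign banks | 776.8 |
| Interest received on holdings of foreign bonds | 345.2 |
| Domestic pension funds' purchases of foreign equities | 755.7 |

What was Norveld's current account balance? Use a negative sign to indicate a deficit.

Goods: 1432.3 - 1306.7 + 570.6 - 1999.4 - 1427.6 = -2730.8
Services: 300.1 - 321.8 = -21.7
Primary income: 345.2 + 216.6 - 208.3 = 353.5
Secondary income: 341.6 - 250.1 = 91.5
Current account = (-2730.8) + (-21.7) + 353.5 + 91.5 = -2307.5
(Excluded from the current account — financial account: foreign purchases of equities on the domestic stock exchange 694.6, increase in resident deposits held at foreign banks 386.9, purchases of foreign government bonds by domestic residents 987.7, acquisition of a foreign subsidiary by a resident firm (outward FDI) 735.8, borrowing by resident firms from foreign banks 776.8, domestic pension funds' purchases of foreign equities 755.7.)

-2307.5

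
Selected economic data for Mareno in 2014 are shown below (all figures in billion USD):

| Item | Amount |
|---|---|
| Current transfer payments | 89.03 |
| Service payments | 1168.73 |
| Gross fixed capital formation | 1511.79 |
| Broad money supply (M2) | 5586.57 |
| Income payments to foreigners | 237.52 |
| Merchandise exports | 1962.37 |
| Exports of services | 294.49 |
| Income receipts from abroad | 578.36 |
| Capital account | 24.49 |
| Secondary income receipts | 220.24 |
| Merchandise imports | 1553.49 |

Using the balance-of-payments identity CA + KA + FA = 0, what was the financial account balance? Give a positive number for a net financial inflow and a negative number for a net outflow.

Goods balance = 1962.37 - 1553.49 = 408.88
Services balance = 294.49 - 1168.73 = -874.24
Trade balance (goods + services) = 408.88 + (-874.24) = -465.36
Net primary income = 578.36 - 237.52 = 340.84
Net secondary income = 220.24 - 89.03 = 131.21
Current account = -465.36 + 340.84 + 131.21 = 6.69
Financial account = -(6.69 + 24.49) = -31.18

-31.18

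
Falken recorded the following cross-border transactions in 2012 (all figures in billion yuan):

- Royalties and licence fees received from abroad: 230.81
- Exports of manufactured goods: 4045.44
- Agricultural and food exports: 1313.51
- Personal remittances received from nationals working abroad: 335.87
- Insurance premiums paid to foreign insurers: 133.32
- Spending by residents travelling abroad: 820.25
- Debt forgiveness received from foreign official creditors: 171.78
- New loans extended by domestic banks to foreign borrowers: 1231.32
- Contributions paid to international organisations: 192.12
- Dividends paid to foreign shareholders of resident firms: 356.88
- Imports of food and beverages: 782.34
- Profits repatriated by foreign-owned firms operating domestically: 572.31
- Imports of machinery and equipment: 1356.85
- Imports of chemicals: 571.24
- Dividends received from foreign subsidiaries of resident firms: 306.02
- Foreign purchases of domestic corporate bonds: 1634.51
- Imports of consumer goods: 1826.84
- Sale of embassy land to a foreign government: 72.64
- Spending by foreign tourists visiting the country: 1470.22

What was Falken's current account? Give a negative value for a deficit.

Goods: 1313.51 + 4045.44 - 1826.84 - 1356.85 - 782.34 - 571.24 = 821.68
Services: 230.81 - 133.32 - 820.25 + 1470.22 = 747.46
Primary income: 306.02 - 356.88 - 572.31 = -623.17
Secondary income: 335.87 - 192.12 = 143.75
Current account = 821.68 + 747.46 + (-623.17) + 143.75 = 1089.72
(Excluded from the current account — capital account: debt forgiveness received from foreign official creditors 171.78, sale of embassy land to a foreign government 72.64; financial account: new loans extended by domestic banks to foreign borrowers 1231.32, foreign purchases of domestic corporate bonds 1634.51.)

1089.72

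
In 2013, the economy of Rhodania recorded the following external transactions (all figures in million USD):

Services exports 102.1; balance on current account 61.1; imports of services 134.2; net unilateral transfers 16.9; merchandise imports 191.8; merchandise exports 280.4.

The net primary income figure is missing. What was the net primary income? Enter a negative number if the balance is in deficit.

-12.3

Current account = goods balance + services balance + net primary income + net secondary income
Sum of the known components = 73.4
Net primary income = CA - (known components) = 61.1 - 73.4 = -12.3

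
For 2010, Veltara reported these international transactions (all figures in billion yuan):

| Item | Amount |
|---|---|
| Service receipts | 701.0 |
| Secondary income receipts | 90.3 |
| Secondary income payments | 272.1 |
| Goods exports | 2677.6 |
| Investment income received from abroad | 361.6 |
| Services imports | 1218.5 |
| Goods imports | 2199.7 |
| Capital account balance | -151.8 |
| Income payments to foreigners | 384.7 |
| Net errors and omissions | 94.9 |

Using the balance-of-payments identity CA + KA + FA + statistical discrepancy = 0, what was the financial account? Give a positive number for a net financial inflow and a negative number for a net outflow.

301.4

Goods balance = 2677.6 - 2199.7 = 477.9
Services balance = 701.0 - 1218.5 = -517.5
Trade balance (goods + services) = 477.9 + (-517.5) = -39.6
Net primary income = 361.6 - 384.7 = -23.1
Net secondary income = 90.3 - 272.1 = -181.8
Current account = -39.6 + (-23.1) + (-181.8) = -244.5
Financial account = -(-244.5 + (-151.8) + 94.9) = 301.4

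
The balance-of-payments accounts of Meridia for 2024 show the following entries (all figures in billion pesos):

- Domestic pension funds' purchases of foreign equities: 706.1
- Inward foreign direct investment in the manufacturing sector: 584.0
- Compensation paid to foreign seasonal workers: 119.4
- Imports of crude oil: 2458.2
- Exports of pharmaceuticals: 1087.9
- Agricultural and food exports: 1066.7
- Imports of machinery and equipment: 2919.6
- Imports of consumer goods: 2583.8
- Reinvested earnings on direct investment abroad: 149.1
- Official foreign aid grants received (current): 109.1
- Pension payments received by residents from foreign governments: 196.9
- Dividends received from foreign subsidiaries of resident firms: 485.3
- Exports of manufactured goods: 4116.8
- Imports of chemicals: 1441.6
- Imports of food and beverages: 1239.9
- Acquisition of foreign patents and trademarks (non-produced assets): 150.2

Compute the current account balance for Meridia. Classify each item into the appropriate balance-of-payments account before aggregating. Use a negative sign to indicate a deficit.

Goods: 4116.8 - 2458.2 - 1441.6 - 2919.6 - 2583.8 + 1087.9 + 1066.7 - 1239.9 = -4371.7
Primary income: -119.4 + 149.1 + 485.3 = 515.0
Secondary income: 109.1 + 196.9 = 306.0
Current account = (-4371.7) + 515.0 + 306.0 = -3550.7
(Excluded from the current account — financial account: domestic pension funds' purchases of foreign equities 706.1, inward foreign direct investment in the manufacturing sector 584.0; capital account: acquisition of foreign patents and trademarks (non-produced assets) 150.2.)

-3550.7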